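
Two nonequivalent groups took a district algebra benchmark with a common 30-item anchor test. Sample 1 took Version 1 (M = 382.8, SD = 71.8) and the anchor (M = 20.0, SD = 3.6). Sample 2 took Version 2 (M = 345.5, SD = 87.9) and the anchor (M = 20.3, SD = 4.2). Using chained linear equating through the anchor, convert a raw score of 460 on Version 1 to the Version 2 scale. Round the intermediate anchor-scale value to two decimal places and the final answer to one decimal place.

420.2

Version 1 → anchor (Sample 1): v = (3.6/71.8)(460 − 382.8) + 20.0 = 23.87
anchor → Version 2 (Sample 2): y = (87.9/4.2)(23.87 − 20.3) + 345.5 = 420.2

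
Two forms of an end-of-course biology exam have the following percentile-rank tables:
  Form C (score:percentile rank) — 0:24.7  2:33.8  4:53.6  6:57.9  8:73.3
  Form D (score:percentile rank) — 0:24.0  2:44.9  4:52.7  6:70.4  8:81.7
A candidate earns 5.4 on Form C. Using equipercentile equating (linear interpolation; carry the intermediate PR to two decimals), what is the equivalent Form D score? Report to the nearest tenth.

PR of 5.4 on Form C: 53.6 + (5.4 − 4)/(6 − 4) × (57.9 − 53.6) = 56.61
On Form D, PR 56.61 falls between score 4 (PR 52.7) and 6 (PR 70.4).
Interpolate: 4 + (56.61 − 52.7)/(70.4 − 52.7) × (6 − 4) = 4.4

4.4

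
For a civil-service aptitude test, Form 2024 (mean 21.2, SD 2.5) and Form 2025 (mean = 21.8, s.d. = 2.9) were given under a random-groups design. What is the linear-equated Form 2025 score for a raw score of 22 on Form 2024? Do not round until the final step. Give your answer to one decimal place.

22.7

Linear equating: y = (SD_Y/SD_X)(x − M_X) + M_Y
y = (2.9/2.5)(22 − 21.2) + 21.8
y = 1.160000 × 0.8 + 21.8 = 0.9280 + 21.8 = 22.7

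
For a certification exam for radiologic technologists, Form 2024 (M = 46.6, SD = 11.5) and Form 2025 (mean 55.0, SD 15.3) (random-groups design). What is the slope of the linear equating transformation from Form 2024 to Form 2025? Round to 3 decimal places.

1.330

A = SD_Y / SD_X = 15.3 / 11.5 = 1.330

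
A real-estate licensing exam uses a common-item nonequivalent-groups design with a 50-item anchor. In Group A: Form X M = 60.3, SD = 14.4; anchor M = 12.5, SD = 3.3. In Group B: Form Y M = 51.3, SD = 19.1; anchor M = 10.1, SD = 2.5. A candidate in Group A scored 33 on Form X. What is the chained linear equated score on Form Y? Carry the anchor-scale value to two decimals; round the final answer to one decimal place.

21.8

Form X → anchor (Group A): v = (3.3/14.4)(33 − 60.3) + 12.5 = 6.24
anchor → Form Y (Group B): y = (19.1/2.5)(6.24 − 10.1) + 51.3 = 21.8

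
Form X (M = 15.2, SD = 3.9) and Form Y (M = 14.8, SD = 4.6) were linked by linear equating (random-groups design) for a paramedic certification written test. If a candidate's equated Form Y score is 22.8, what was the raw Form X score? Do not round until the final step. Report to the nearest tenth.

Invert y = (SD_Y/SD_X)(x − M_X) + M_Y:
x = (SD_X/SD_Y)(y − M_Y) + M_X = (3.9/4.6)(22.8 − 14.8) + 15.2
x = 0.847826 × 8.000 + 15.2 = 22.0

22.0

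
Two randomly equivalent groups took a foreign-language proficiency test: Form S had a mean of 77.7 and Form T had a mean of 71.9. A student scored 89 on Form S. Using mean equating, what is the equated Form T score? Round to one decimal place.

Mean equating: y = x + (M_Y − M_X) = 89 + (71.9 − 77.7) = 83.2

83.2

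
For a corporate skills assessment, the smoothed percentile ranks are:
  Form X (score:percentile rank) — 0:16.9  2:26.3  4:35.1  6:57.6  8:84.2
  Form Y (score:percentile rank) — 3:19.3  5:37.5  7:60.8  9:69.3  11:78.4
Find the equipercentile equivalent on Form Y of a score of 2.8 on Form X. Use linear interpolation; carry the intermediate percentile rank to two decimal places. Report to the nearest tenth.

PR of 2.8 on Form X: 26.3 + (2.8 − 2)/(4 − 2) × (35.1 − 26.3) = 29.82
On Form Y, PR 29.82 falls between score 3 (PR 19.3) and 5 (PR 37.5).
Interpolate: 3 + (29.82 − 19.3)/(37.5 − 19.3) × (5 − 3) = 4.2

4.2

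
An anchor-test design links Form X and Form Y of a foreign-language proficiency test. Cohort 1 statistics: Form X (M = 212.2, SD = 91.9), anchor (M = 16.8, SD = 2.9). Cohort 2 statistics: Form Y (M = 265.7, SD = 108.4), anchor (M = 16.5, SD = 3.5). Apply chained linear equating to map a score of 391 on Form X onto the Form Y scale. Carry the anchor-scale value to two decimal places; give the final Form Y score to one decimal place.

449.7

Form X → anchor (Cohort 1): v = (2.9/91.9)(391 − 212.2) + 16.8 = 22.44
anchor → Form Y (Cohort 2): y = (108.4/3.5)(22.44 − 16.5) + 265.7 = 449.7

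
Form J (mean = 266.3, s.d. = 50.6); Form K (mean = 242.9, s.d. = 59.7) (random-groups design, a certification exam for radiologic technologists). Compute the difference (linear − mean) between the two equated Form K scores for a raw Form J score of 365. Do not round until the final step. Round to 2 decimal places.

Mean-equated: 365 + (242.9 − 266.3) = 341.60
Linear-equated: (59.7/50.6)(365 − 266.3) + 242.9 = 359.350
Difference = 359.350 − 341.60 = 17.75

17.75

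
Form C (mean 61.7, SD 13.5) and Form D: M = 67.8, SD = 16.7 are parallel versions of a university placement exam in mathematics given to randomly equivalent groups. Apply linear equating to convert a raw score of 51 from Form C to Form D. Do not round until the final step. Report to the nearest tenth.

Linear equating: y = (SD_Y/SD_X)(x − M_X) + M_Y
y = (16.7/13.5)(51 − 61.7) + 67.8
y = 1.237037 × -10.7 + 67.8 = -13.2363 + 67.8 = 54.6

54.6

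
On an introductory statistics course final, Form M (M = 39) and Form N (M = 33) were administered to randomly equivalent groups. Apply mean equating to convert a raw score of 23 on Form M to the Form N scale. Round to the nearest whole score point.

Mean equating: y = x + (M_Y − M_X) = 23 + (33 − 39) = 17

17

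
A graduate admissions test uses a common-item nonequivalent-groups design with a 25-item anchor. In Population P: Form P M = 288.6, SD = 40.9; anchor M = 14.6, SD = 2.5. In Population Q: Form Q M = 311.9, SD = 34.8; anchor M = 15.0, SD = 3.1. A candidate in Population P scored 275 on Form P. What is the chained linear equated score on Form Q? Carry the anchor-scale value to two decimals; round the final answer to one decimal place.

298.1

Form P → anchor (Population P): v = (2.5/40.9)(275 − 288.6) + 14.6 = 13.77
anchor → Form Q (Population Q): y = (34.8/3.1)(13.77 − 15.0) + 311.9 = 298.1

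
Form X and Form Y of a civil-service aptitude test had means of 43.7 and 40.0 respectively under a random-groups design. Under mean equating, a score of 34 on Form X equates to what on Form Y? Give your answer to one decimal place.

Mean equating: y = x + (M_Y − M_X) = 34 + (40.0 − 43.7) = 30.3

30.3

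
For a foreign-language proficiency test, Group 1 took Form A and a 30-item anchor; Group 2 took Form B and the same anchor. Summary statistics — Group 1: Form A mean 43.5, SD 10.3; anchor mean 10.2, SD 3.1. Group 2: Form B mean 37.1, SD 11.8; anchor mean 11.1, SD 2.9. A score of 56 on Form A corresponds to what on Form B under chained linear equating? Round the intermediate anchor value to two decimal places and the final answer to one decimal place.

48.7

Form A → anchor (Group 1): v = (3.1/10.3)(56 − 43.5) + 10.2 = 13.96
anchor → Form B (Group 2): y = (11.8/2.9)(13.96 − 11.1) + 37.1 = 48.7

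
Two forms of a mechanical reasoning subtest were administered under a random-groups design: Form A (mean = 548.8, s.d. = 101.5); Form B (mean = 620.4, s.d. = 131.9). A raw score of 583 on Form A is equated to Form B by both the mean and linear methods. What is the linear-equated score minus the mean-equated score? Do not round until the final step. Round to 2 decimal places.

10.24

Mean-equated: 583 + (620.4 − 548.8) = 654.60
Linear-equated: (131.9/101.5)(583 − 548.8) + 620.4 = 664.843
Difference = 664.843 − 654.60 = 10.24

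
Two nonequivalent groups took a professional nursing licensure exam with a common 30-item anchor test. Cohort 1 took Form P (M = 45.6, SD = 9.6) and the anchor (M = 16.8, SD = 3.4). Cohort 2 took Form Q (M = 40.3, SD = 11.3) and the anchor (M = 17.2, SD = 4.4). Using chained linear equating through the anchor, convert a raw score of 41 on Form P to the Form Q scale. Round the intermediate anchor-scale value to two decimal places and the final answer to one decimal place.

Form P → anchor (Cohort 1): v = (3.4/9.6)(41 − 45.6) + 16.8 = 15.17
anchor → Form Q (Cohort 2): y = (11.3/4.4)(15.17 − 17.2) + 40.3 = 35.1

35.1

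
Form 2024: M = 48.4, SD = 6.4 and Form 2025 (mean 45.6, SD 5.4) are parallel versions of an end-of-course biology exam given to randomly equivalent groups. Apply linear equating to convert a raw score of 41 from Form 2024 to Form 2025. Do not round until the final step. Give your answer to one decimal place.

39.4

Linear equating: y = (SD_Y/SD_X)(x − M_X) + M_Y
y = (5.4/6.4)(41 − 48.4) + 45.6
y = 0.843750 × -7.4 + 45.6 = -6.2437 + 45.6 = 39.4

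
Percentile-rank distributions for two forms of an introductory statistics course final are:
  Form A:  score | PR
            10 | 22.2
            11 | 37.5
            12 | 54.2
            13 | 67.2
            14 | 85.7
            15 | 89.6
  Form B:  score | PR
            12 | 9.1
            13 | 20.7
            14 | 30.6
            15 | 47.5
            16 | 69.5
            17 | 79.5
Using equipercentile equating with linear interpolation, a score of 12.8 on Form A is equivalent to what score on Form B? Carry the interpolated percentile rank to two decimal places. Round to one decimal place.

PR of 12.8 on Form A: 54.2 + (12.8 − 12)/(13 − 12) × (67.2 − 54.2) = 64.60
On Form B, PR 64.60 falls between score 15 (PR 47.5) and 16 (PR 69.5).
Interpolate: 15 + (64.60 − 47.5)/(69.5 − 47.5) × (16 − 15) = 15.8

15.8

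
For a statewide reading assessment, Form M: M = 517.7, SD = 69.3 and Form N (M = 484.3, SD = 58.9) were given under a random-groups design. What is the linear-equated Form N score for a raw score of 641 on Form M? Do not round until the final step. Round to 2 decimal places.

589.10

Linear equating: y = (SD_Y/SD_X)(x − M_X) + M_Y
y = (58.9/69.3)(641 − 517.7) + 484.3
y = 0.849928 × 123.3 + 484.3 = 104.7961 + 484.3 = 589.10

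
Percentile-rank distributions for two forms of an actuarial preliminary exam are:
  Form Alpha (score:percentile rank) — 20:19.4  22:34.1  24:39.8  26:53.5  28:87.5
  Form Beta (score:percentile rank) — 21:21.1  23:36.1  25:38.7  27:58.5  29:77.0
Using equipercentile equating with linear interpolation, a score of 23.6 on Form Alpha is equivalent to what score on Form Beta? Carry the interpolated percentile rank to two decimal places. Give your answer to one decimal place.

25.0

PR of 23.6 on Form Alpha: 34.1 + (23.6 − 22)/(24 − 22) × (39.8 − 34.1) = 38.66
On Form Beta, PR 38.66 falls between score 23 (PR 36.1) and 25 (PR 38.7).
Interpolate: 23 + (38.66 − 36.1)/(38.7 − 36.1) × (25 − 23) = 25.0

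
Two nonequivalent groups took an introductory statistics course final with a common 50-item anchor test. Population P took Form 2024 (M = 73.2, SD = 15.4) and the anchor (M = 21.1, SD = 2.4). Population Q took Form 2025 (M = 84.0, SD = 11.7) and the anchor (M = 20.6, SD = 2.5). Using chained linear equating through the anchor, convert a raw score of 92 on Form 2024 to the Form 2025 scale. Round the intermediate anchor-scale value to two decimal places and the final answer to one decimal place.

Form 2024 → anchor (Population P): v = (2.4/15.4)(92 − 73.2) + 21.1 = 24.03
anchor → Form 2025 (Population Q): y = (11.7/2.5)(24.03 − 20.6) + 84.0 = 100.1

100.1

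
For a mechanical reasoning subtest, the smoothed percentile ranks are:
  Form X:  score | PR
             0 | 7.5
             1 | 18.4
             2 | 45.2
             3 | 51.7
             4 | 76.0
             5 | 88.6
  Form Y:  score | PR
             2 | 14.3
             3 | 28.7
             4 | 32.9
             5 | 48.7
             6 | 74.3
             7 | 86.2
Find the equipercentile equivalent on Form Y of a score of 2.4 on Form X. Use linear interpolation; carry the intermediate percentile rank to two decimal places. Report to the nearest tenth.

4.9

PR of 2.4 on Form X: 45.2 + (2.4 − 2)/(3 − 2) × (51.7 − 45.2) = 47.80
On Form Y, PR 47.80 falls between score 4 (PR 32.9) and 5 (PR 48.7).
Interpolate: 4 + (47.80 − 32.9)/(48.7 − 32.9) × (5 − 4) = 4.9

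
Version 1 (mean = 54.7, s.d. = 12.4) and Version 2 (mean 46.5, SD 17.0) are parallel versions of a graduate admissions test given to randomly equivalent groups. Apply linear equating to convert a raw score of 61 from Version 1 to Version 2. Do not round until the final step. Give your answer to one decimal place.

55.1

Linear equating: y = (SD_Y/SD_X)(x − M_X) + M_Y
y = (17.0/12.4)(61 − 54.7) + 46.5
y = 1.370968 × 6.3 + 46.5 = 8.6371 + 46.5 = 55.1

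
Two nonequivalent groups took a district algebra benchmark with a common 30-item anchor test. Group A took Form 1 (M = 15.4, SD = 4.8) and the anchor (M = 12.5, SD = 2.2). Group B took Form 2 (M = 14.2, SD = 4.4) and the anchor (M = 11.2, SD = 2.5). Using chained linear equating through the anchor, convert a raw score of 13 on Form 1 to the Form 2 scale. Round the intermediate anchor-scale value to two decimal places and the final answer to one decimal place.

14.6

Form 1 → anchor (Group A): v = (2.2/4.8)(13 − 15.4) + 12.5 = 11.40
anchor → Form 2 (Group B): y = (4.4/2.5)(11.40 − 11.2) + 14.2 = 14.6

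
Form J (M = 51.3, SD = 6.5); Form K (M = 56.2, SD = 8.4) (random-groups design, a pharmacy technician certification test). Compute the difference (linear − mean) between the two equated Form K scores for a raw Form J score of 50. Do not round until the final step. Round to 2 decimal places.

Mean-equated: 50 + (56.2 − 51.3) = 54.90
Linear-equated: (8.4/6.5)(50 − 51.3) + 56.2 = 54.520
Difference = 54.520 − 54.90 = -0.38

-0.38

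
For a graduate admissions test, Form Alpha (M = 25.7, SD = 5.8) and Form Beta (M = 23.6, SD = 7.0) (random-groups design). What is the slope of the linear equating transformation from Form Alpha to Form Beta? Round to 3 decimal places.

1.207

A = SD_Y / SD_X = 7.0 / 5.8 = 1.207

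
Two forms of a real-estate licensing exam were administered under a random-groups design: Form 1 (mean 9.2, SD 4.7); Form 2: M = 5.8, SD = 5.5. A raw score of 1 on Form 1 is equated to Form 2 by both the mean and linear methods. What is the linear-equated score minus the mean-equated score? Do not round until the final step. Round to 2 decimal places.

Mean-equated: 1 + (5.8 − 9.2) = -2.40
Linear-equated: (5.5/4.7)(1 − 9.2) + 5.8 = -3.796
Difference = -3.796 − -2.40 = -1.40

-1.40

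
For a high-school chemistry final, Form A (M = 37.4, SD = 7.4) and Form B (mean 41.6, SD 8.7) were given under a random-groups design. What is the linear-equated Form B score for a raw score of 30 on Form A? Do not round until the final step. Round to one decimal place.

32.9

Linear equating: y = (SD_Y/SD_X)(x − M_X) + M_Y
y = (8.7/7.4)(30 − 37.4) + 41.6
y = 1.175676 × -7.4 + 41.6 = -8.7000 + 41.6 = 32.9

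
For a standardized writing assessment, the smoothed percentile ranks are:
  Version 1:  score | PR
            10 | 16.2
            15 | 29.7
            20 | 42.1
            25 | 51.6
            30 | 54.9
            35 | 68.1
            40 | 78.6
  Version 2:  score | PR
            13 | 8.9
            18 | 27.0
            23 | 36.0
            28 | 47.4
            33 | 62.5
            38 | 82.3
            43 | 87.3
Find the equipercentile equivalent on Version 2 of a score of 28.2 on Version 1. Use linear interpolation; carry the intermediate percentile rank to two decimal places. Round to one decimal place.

30.1

PR of 28.2 on Version 1: 51.6 + (28.2 − 25)/(30 − 25) × (54.9 − 51.6) = 53.71
On Version 2, PR 53.71 falls between score 28 (PR 47.4) and 33 (PR 62.5).
Interpolate: 28 + (53.71 − 47.4)/(62.5 − 47.4) × (33 − 28) = 30.1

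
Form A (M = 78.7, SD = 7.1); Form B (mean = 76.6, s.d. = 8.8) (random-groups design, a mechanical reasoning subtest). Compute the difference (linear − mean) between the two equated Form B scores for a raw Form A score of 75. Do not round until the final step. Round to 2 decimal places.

Mean-equated: 75 + (76.6 − 78.7) = 72.90
Linear-equated: (8.8/7.1)(75 − 78.7) + 76.6 = 72.014
Difference = 72.014 − 72.90 = -0.89

-0.89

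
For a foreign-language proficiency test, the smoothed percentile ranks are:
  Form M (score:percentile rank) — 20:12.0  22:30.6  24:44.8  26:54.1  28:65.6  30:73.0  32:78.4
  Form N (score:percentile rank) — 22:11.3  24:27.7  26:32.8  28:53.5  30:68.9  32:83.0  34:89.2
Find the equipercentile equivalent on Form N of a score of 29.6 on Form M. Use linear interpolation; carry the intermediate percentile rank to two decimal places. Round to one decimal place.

30.4

PR of 29.6 on Form M: 65.6 + (29.6 − 28)/(30 − 28) × (73.0 − 65.6) = 71.52
On Form N, PR 71.52 falls between score 30 (PR 68.9) and 32 (PR 83.0).
Interpolate: 30 + (71.52 − 68.9)/(83.0 − 68.9) × (32 − 30) = 30.4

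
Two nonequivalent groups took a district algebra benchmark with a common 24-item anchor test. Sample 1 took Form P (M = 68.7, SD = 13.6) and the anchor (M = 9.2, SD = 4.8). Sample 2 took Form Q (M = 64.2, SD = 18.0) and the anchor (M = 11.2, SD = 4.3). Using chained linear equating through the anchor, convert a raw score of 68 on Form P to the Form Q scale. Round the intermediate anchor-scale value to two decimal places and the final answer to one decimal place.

54.8

Form P → anchor (Sample 1): v = (4.8/13.6)(68 − 68.7) + 9.2 = 8.95
anchor → Form Q (Sample 2): y = (18.0/4.3)(8.95 − 11.2) + 64.2 = 54.8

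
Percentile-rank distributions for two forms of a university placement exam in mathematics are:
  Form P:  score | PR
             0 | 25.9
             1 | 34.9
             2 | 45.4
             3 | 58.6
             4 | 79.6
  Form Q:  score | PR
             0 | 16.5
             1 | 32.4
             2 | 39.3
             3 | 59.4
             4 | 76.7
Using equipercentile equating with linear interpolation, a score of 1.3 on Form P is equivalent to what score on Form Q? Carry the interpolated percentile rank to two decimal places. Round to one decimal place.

1.8

PR of 1.3 on Form P: 34.9 + (1.3 − 1)/(2 − 1) × (45.4 − 34.9) = 38.05
On Form Q, PR 38.05 falls between score 1 (PR 32.4) and 2 (PR 39.3).
Interpolate: 1 + (38.05 − 32.4)/(39.3 − 32.4) × (2 − 1) = 1.8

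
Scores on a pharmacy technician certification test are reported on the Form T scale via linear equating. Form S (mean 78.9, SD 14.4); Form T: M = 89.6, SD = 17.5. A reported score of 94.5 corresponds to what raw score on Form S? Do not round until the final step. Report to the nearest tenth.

82.9

Invert y = (SD_Y/SD_X)(x − M_X) + M_Y:
x = (SD_X/SD_Y)(y − M_Y) + M_X = (14.4/17.5)(94.5 − 89.6) + 78.9
x = 0.822857 × 4.900 + 78.9 = 82.9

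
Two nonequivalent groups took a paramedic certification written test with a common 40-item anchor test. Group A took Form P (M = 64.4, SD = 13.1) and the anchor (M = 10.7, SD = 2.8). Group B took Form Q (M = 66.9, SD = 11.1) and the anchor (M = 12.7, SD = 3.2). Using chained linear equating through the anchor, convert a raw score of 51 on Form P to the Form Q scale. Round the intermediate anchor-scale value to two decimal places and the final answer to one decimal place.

Form P → anchor (Group A): v = (2.8/13.1)(51 − 64.4) + 10.7 = 7.84
anchor → Form Q (Group B): y = (11.1/3.2)(7.84 − 12.7) + 66.9 = 50.0

50.0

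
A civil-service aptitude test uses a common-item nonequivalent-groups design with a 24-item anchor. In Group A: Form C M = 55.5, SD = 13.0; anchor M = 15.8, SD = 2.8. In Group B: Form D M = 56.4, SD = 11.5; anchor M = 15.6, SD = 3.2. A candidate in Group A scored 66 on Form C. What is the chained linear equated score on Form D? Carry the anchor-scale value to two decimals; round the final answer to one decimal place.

65.2

Form C → anchor (Group A): v = (2.8/13.0)(66 − 55.5) + 15.8 = 18.06
anchor → Form D (Group B): y = (11.5/3.2)(18.06 − 15.6) + 56.4 = 65.2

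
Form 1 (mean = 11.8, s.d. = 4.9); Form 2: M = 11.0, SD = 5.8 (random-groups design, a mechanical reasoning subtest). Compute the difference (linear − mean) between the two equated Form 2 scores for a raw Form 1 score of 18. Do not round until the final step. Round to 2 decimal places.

Mean-equated: 18 + (11.0 − 11.8) = 17.20
Linear-equated: (5.8/4.9)(18 − 11.8) + 11.0 = 18.339
Difference = 18.339 − 17.20 = 1.14

1.14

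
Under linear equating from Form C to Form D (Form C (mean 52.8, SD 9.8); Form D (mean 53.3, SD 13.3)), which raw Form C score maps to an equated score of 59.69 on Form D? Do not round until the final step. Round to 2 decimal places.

Invert y = (SD_Y/SD_X)(x − M_X) + M_Y:
x = (SD_X/SD_Y)(y − M_Y) + M_X = (9.8/13.3)(59.69 − 53.3) + 52.8
x = 0.736842 × 6.390 + 52.8 = 57.51

57.51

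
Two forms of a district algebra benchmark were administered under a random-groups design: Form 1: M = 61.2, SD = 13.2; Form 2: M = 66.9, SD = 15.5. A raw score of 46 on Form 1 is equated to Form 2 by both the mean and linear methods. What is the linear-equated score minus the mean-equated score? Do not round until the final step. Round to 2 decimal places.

Mean-equated: 46 + (66.9 − 61.2) = 51.70
Linear-equated: (15.5/13.2)(46 − 61.2) + 66.9 = 49.052
Difference = 49.052 − 51.70 = -2.65

-2.65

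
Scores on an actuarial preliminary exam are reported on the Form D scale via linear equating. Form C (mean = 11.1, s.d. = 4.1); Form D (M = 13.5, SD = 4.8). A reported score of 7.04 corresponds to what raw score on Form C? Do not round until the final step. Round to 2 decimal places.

5.58

Invert y = (SD_Y/SD_X)(x − M_X) + M_Y:
x = (SD_X/SD_Y)(y − M_Y) + M_X = (4.1/4.8)(7.04 − 13.5) + 11.1
x = 0.854167 × -6.460 + 11.1 = 5.58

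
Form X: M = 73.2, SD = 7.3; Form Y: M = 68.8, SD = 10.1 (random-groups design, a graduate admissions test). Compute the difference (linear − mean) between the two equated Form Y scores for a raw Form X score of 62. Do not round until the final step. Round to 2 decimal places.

Mean-equated: 62 + (68.8 − 73.2) = 57.60
Linear-equated: (10.1/7.3)(62 − 73.2) + 68.8 = 53.304
Difference = 53.304 − 57.60 = -4.30

-4.30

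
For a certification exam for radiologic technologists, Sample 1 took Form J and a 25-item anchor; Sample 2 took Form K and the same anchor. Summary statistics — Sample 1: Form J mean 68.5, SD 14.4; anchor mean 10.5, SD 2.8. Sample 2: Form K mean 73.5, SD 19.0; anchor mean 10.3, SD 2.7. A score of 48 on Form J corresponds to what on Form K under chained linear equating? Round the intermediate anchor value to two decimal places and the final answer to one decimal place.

46.8

Form J → anchor (Sample 1): v = (2.8/14.4)(48 − 68.5) + 10.5 = 6.51
anchor → Form K (Sample 2): y = (19.0/2.7)(6.51 − 10.3) + 73.5 = 46.8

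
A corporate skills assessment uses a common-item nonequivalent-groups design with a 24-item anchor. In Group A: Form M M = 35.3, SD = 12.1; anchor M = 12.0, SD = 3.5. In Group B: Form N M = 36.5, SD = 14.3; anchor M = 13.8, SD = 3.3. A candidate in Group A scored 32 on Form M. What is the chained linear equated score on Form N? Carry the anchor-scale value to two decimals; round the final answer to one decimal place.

24.6

Form M → anchor (Group A): v = (3.5/12.1)(32 − 35.3) + 12.0 = 11.05
anchor → Form N (Group B): y = (14.3/3.3)(11.05 − 13.8) + 36.5 = 24.6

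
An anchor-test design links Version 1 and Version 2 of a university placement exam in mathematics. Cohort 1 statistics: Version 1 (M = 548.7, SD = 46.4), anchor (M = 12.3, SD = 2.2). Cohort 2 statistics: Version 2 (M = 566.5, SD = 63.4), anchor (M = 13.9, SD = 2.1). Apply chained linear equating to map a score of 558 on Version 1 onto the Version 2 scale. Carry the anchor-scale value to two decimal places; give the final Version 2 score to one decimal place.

531.5

Version 1 → anchor (Cohort 1): v = (2.2/46.4)(558 − 548.7) + 12.3 = 12.74
anchor → Version 2 (Cohort 2): y = (63.4/2.1)(12.74 − 13.9) + 566.5 = 531.5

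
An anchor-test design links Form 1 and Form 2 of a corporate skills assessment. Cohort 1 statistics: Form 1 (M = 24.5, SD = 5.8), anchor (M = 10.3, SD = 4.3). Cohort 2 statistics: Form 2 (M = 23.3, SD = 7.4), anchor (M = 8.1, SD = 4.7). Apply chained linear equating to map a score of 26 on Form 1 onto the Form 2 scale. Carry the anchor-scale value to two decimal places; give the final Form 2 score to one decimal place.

28.5

Form 1 → anchor (Cohort 1): v = (4.3/5.8)(26 − 24.5) + 10.3 = 11.41
anchor → Form 2 (Cohort 2): y = (7.4/4.7)(11.41 − 8.1) + 23.3 = 28.5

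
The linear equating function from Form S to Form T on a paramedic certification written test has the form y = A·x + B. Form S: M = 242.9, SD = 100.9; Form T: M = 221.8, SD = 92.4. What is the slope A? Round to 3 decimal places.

0.916

A = SD_Y / SD_X = 92.4 / 100.9 = 0.916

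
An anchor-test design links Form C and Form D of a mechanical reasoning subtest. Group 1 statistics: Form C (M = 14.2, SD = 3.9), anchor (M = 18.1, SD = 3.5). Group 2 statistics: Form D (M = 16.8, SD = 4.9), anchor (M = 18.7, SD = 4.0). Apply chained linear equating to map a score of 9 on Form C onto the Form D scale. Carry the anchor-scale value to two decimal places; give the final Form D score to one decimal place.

Form C → anchor (Group 1): v = (3.5/3.9)(9 − 14.2) + 18.1 = 13.43
anchor → Form D (Group 2): y = (4.9/4.0)(13.43 − 18.7) + 16.8 = 10.3

10.3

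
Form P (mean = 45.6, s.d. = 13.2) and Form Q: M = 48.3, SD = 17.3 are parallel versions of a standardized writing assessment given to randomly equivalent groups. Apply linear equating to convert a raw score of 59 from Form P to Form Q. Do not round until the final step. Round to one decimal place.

65.9

Linear equating: y = (SD_Y/SD_X)(x − M_X) + M_Y
y = (17.3/13.2)(59 − 45.6) + 48.3
y = 1.310606 × 13.4 + 48.3 = 17.5621 + 48.3 = 65.9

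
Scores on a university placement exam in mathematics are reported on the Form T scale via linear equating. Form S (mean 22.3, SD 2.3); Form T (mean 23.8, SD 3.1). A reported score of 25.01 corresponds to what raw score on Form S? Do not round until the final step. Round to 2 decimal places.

23.20

Invert y = (SD_Y/SD_X)(x − M_X) + M_Y:
x = (SD_X/SD_Y)(y − M_Y) + M_X = (2.3/3.1)(25.01 − 23.8) + 22.3
x = 0.741935 × 1.210 + 22.3 = 23.20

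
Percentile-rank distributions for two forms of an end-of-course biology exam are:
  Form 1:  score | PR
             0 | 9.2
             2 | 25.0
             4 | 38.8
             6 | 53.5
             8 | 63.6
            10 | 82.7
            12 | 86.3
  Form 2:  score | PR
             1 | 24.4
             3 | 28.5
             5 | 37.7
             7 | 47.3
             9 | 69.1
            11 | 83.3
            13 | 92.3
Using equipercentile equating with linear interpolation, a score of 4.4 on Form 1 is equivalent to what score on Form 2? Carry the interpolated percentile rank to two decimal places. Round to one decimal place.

PR of 4.4 on Form 1: 38.8 + (4.4 − 4)/(6 − 4) × (53.5 − 38.8) = 41.74
On Form 2, PR 41.74 falls between score 5 (PR 37.7) and 7 (PR 47.3).
Interpolate: 5 + (41.74 − 37.7)/(47.3 − 37.7) × (7 − 5) = 5.8

5.8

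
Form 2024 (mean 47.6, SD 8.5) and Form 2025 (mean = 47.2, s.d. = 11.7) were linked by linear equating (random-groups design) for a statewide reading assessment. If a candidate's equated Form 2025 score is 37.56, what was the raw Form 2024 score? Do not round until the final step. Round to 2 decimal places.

Invert y = (SD_Y/SD_X)(x − M_X) + M_Y:
x = (SD_X/SD_Y)(y − M_Y) + M_X = (8.5/11.7)(37.56 − 47.2) + 47.6
x = 0.726496 × -9.640 + 47.6 = 40.60

40.60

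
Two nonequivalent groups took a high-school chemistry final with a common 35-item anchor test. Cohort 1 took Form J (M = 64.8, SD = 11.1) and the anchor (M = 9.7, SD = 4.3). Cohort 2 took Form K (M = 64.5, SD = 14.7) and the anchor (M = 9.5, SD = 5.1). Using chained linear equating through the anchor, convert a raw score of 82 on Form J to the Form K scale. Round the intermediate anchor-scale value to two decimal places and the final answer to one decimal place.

84.3

Form J → anchor (Cohort 1): v = (4.3/11.1)(82 − 64.8) + 9.7 = 16.36
anchor → Form K (Cohort 2): y = (14.7/5.1)(16.36 − 9.5) + 64.5 = 84.3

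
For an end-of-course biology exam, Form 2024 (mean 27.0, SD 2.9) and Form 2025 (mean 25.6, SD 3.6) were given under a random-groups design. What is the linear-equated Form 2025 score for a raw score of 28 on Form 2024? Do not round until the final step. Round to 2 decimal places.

Linear equating: y = (SD_Y/SD_X)(x − M_X) + M_Y
y = (3.6/2.9)(28 − 27.0) + 25.6
y = 1.241379 × 1.0 + 25.6 = 1.2414 + 25.6 = 26.84

26.84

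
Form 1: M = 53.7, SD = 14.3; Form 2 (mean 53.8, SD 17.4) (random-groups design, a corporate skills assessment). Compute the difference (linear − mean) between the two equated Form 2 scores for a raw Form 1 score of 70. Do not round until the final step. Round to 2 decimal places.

3.53

Mean-equated: 70 + (53.8 − 53.7) = 70.10
Linear-equated: (17.4/14.3)(70 − 53.7) + 53.8 = 73.634
Difference = 73.634 − 70.10 = 3.53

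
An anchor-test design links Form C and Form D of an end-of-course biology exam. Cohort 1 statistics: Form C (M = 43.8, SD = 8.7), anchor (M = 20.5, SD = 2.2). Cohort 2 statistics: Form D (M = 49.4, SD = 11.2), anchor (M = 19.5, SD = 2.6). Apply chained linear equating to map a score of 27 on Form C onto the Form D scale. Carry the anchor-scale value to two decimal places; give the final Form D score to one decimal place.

Form C → anchor (Cohort 1): v = (2.2/8.7)(27 − 43.8) + 20.5 = 16.25
anchor → Form D (Cohort 2): y = (11.2/2.6)(16.25 − 19.5) + 49.4 = 35.4

35.4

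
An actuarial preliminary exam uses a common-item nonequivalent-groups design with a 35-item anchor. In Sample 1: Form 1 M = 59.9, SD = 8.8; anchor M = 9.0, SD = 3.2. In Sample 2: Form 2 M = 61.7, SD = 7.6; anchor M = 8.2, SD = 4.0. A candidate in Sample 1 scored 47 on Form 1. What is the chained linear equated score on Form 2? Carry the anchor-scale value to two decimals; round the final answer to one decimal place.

54.3

Form 1 → anchor (Sample 1): v = (3.2/8.8)(47 − 59.9) + 9.0 = 4.31
anchor → Form 2 (Sample 2): y = (7.6/4.0)(4.31 − 8.2) + 61.7 = 54.3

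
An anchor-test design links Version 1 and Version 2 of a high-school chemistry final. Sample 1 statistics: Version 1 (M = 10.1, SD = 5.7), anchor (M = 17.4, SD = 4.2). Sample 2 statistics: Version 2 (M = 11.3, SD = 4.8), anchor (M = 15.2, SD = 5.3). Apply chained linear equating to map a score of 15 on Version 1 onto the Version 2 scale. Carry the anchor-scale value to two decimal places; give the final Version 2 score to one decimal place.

Version 1 → anchor (Sample 1): v = (4.2/5.7)(15 − 10.1) + 17.4 = 21.01
anchor → Version 2 (Sample 2): y = (4.8/5.3)(21.01 − 15.2) + 11.3 = 16.6

16.6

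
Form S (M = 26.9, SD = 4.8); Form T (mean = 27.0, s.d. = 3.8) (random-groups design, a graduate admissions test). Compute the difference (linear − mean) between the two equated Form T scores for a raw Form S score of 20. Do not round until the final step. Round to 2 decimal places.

1.44

Mean-equated: 20 + (27.0 − 26.9) = 20.10
Linear-equated: (3.8/4.8)(20 − 26.9) + 27.0 = 21.538
Difference = 21.538 − 20.10 = 1.44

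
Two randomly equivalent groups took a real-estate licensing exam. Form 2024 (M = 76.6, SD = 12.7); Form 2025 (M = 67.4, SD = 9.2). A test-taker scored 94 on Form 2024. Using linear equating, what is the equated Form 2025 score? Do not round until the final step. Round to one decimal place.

Linear equating: y = (SD_Y/SD_X)(x − M_X) + M_Y
y = (9.2/12.7)(94 − 76.6) + 67.4
y = 0.724409 × 17.4 + 67.4 = 12.6047 + 67.4 = 80.0

80.0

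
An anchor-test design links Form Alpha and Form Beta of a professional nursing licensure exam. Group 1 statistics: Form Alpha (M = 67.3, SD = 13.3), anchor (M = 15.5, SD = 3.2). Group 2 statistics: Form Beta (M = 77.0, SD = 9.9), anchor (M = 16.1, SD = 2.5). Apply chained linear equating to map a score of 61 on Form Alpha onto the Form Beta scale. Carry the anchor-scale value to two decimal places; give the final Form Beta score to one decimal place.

Form Alpha → anchor (Group 1): v = (3.2/13.3)(61 − 67.3) + 15.5 = 13.98
anchor → Form Beta (Group 2): y = (9.9/2.5)(13.98 − 16.1) + 77.0 = 68.6

68.6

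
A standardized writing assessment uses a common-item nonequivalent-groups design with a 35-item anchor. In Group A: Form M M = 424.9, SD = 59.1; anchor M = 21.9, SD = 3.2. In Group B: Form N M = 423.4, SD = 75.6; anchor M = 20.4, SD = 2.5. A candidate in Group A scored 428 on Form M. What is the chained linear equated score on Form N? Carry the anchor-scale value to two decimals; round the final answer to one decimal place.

Form M → anchor (Group A): v = (3.2/59.1)(428 − 424.9) + 21.9 = 22.07
anchor → Form N (Group B): y = (75.6/2.5)(22.07 − 20.4) + 423.4 = 473.9

473.9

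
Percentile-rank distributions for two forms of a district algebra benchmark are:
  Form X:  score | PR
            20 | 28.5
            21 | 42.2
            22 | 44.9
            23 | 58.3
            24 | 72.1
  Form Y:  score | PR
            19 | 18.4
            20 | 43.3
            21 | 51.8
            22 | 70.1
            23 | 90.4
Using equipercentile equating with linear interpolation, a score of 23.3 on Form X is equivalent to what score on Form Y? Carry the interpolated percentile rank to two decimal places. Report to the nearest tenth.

PR of 23.3 on Form X: 58.3 + (23.3 − 23)/(24 − 23) × (72.1 − 58.3) = 62.44
On Form Y, PR 62.44 falls between score 21 (PR 51.8) and 22 (PR 70.1).
Interpolate: 21 + (62.44 − 51.8)/(70.1 − 51.8) × (22 − 21) = 21.6

21.6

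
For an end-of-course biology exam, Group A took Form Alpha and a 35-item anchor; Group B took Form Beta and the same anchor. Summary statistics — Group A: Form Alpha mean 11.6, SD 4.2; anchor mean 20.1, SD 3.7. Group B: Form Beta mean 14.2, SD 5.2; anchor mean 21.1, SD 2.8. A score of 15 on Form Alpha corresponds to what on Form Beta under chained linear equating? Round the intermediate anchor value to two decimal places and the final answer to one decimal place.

17.9

Form Alpha → anchor (Group A): v = (3.7/4.2)(15 − 11.6) + 20.1 = 23.10
anchor → Form Beta (Group B): y = (5.2/2.8)(23.10 − 21.1) + 14.2 = 17.9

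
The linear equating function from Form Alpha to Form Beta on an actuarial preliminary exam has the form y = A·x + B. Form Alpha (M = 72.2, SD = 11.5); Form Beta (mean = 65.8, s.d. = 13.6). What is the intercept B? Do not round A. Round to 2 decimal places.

A = SD_Y / SD_X = 13.6 / 11.5 = 1.182609
B = M_Y − A·M_X = 65.8 − 1.182609 × 72.2 = -19.58

-19.58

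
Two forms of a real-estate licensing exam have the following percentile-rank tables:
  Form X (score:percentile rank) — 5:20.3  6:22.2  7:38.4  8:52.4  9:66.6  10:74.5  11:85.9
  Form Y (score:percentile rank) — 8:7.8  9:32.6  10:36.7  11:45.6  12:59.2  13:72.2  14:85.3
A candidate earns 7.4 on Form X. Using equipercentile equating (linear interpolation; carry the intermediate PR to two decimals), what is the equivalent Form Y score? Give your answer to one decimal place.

PR of 7.4 on Form X: 38.4 + (7.4 − 7)/(8 − 7) × (52.4 − 38.4) = 44.00
On Form Y, PR 44.00 falls between score 10 (PR 36.7) and 11 (PR 45.6).
Interpolate: 10 + (44.00 − 36.7)/(45.6 − 36.7) × (11 − 10) = 10.8

10.8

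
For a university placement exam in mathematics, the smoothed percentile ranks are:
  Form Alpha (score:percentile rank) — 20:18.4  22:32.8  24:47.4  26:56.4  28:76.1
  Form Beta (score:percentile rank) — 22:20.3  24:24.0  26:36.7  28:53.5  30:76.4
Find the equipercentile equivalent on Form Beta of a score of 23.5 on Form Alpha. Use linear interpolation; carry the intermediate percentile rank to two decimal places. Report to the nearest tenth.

PR of 23.5 on Form Alpha: 32.8 + (23.5 − 22)/(24 − 22) × (47.4 − 32.8) = 43.75
On Form Beta, PR 43.75 falls between score 26 (PR 36.7) and 28 (PR 53.5).
Interpolate: 26 + (43.75 − 36.7)/(53.5 − 36.7) × (28 − 26) = 26.8

26.8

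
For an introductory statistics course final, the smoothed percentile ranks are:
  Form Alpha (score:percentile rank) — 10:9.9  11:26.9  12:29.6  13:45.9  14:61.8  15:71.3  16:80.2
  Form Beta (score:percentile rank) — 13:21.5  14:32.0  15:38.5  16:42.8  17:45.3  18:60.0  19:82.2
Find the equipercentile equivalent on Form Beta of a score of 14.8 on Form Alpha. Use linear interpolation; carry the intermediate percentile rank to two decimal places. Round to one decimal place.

18.4

PR of 14.8 on Form Alpha: 61.8 + (14.8 − 14)/(15 − 14) × (71.3 − 61.8) = 69.40
On Form Beta, PR 69.40 falls between score 18 (PR 60.0) and 19 (PR 82.2).
Interpolate: 18 + (69.40 − 60.0)/(82.2 − 60.0) × (19 − 18) = 18.4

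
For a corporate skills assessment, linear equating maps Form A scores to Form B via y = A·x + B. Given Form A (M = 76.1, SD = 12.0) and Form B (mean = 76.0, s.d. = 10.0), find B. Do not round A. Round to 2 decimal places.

12.58

A = SD_Y / SD_X = 10.0 / 12.0 = 0.833333
B = M_Y − A·M_X = 76.0 − 0.833333 × 76.1 = 12.58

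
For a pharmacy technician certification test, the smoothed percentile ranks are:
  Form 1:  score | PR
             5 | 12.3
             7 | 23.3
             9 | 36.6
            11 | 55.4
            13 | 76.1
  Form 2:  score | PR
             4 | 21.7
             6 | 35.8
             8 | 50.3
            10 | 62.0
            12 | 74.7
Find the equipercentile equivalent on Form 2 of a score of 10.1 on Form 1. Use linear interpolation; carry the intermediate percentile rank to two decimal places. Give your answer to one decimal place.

7.5

PR of 10.1 on Form 1: 36.6 + (10.1 − 9)/(11 − 9) × (55.4 − 36.6) = 46.94
On Form 2, PR 46.94 falls between score 6 (PR 35.8) and 8 (PR 50.3).
Interpolate: 6 + (46.94 − 35.8)/(50.3 − 35.8) × (8 − 6) = 7.5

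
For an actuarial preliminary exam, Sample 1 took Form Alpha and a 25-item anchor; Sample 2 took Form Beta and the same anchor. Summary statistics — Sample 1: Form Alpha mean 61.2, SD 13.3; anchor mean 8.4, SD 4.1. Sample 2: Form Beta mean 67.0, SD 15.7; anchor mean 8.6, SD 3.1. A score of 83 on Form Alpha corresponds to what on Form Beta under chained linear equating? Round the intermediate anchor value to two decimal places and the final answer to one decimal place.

Form Alpha → anchor (Sample 1): v = (4.1/13.3)(83 − 61.2) + 8.4 = 15.12
anchor → Form Beta (Sample 2): y = (15.7/3.1)(15.12 − 8.6) + 67.0 = 100.0

100.0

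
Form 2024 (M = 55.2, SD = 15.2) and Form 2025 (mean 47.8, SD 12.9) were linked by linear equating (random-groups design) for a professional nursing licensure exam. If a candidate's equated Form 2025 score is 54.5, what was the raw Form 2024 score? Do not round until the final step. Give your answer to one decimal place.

63.1

Invert y = (SD_Y/SD_X)(x − M_X) + M_Y:
x = (SD_X/SD_Y)(y − M_Y) + M_X = (15.2/12.9)(54.5 − 47.8) + 55.2
x = 1.178295 × 6.700 + 55.2 = 63.1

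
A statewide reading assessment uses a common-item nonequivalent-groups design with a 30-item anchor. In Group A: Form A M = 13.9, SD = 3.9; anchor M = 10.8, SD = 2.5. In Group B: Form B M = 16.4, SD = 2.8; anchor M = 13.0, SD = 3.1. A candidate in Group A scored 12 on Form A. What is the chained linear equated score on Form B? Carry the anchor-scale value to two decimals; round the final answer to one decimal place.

Form A → anchor (Group A): v = (2.5/3.9)(12 − 13.9) + 10.8 = 9.58
anchor → Form B (Group B): y = (2.8/3.1)(9.58 − 13.0) + 16.4 = 13.3

13.3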